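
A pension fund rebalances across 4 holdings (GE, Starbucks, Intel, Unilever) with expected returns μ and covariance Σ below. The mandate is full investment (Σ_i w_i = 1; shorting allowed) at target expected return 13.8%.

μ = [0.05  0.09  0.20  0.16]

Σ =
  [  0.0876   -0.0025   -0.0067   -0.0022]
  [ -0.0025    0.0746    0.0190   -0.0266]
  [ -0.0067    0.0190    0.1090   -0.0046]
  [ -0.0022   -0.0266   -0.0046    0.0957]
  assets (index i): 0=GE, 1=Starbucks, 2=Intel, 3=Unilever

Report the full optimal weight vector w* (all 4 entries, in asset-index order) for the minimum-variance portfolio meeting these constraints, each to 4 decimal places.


g=Σ⁻¹μ = [0.8018  1.5896  1.7005  2.2139]
h=Σ⁻¹𝟙 = [12.8994  17.6159  7.5720  16.0062]
a=μᵀg=0.877476  b=𝟙ᵀg=6.305797  c=𝟙ᵀh=54.093491  D=ac−b²=7.702679
λ₁=(c·0.138−b)/D = (54.093491·0.138−6.305797)/7.702679 = 0.150481
λ₂=(a−b·0.138)/D = (0.877476−6.305797·0.138)/7.702679 = 0.000945
w* = 0.150481·g + 0.000945·h:
  w_0 = 0.150481·0.8018 + 0.000945·12.8994 = 0.1328  (GE)
  w_1 = 0.150481·1.5896 + 0.000945·17.6159 = 0.2558  (Starbucks)
  w_2 = 0.150481·1.7005 + 0.000945·7.5720 = 0.2630  (Intel)
  w_3 = 0.150481·2.2139 + 0.000945·16.0062 = 0.3483  (Unilever)
Σw_i=1.0000  μᵀw=0.1380
σ²=wᵀΣw=λ₁·μ_p+λ₂ = 0.150481·0.138 + 0.000945 = 0.021711 ≈ 0.0217

0.1328  0.2558  0.2630  0.3483


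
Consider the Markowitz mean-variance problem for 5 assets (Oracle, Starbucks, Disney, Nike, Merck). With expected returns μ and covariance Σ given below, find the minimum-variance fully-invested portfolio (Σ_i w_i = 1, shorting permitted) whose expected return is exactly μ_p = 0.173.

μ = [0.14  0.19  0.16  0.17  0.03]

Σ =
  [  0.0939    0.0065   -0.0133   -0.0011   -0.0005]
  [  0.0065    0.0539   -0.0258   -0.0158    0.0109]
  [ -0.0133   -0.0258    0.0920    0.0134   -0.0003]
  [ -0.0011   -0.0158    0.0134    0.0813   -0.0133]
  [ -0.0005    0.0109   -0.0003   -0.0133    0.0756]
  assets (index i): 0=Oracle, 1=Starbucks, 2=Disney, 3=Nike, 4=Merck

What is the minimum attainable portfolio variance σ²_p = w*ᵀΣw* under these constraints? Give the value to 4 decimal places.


x=Σ⁻¹μ = [1.5804  5.6160  3.1498  2.6986  0.0848]
y=Σ⁻¹𝟙 = [11.5098  28.2932  18.0330  16.9919  12.2852]
a=μᵀx=2.253560  b=𝟙ᵀx=13.129537  c=𝟙ᵀy=87.113095  D=ac−b²=23.929851
λ₁=(c·0.173−b)/D = (87.113095·0.173−13.129537)/23.929851 = 0.081113
λ₂=(a−b·0.173)/D = (2.253560−13.129537·0.173)/23.929851 = -0.000746
w* = 0.081113·x + -0.000746·y:
  w_0 = 0.081113·1.5804 + -0.000746·11.5098 = 0.1196  (Oracle)
  w_1 = 0.081113·5.6160 + -0.000746·28.2932 = 0.4344  (Starbucks)
  w_2 = 0.081113·3.1498 + -0.000746·18.0330 = 0.2420  (Disney)
  w_3 = 0.081113·2.6986 + -0.000746·16.9919 = 0.2062  (Nike)
  w_4 = 0.081113·0.0848 + -0.000746·12.2852 = -0.0023  (Merck)
Σw_i=1.0000  μᵀw=0.1730
σ²=wᵀΣw=λ₁·μ_p+λ₂ = 0.081113·0.173 + -0.000746 = 0.013287 ≈ 0.0133

0.0133


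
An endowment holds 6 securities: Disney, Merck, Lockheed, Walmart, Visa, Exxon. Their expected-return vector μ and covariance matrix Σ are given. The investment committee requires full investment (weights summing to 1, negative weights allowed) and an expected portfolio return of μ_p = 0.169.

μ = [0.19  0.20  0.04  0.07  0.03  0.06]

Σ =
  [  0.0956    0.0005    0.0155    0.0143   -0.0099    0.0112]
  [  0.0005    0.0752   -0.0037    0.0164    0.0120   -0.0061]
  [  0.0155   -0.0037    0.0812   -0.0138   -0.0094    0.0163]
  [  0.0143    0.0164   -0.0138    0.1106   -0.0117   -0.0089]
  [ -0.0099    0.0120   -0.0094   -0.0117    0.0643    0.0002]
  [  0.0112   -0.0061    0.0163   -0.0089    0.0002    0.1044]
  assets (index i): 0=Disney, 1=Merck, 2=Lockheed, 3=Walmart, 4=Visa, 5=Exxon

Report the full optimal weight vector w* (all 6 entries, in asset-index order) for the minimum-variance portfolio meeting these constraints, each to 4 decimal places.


u=Σ⁻¹μ = [1.9005  2.6262  0.2019  0.0965  0.3146  0.5004]
v=Σ⁻¹𝟙 = [7.5477  9.1259  13.7577  11.0895  19.0151  8.0630]
a=μᵀu=0.940628  b=𝟙ᵀu=5.640034  c=𝟙ᵀv=68.598795  D=ac−b²=32.715990
λ₁=(c·0.169−b)/D = (68.598795·0.169−5.640034)/32.715990 = 0.181965
λ₂=(a−b·0.169)/D = (0.940628−5.640034·0.169)/32.715990 = -0.000383
w* = 0.181965·u + -0.000383·v:
  w_0 = 0.181965·1.9005 + -0.000383·7.5477 = 0.3429  (Disney)
  w_1 = 0.181965·2.6262 + -0.000383·9.1259 = 0.4744  (Merck)
  w_2 = 0.181965·0.2019 + -0.000383·13.7577 = 0.0315  (Lockheed)
  w_3 = 0.181965·0.0965 + -0.000383·11.0895 = 0.0133  (Walmart)
  w_4 = 0.181965·0.3146 + -0.000383·19.0151 = 0.0500  (Visa)
  w_5 = 0.181965·0.5004 + -0.000383·8.0630 = 0.0880  (Exxon)
Σw_i=1.0000  μᵀw=0.1690
σ²=wᵀΣw=λ₁·μ_p+λ₂ = 0.181965·0.169 + -0.000383 = 0.030369 ≈ 0.0304

0.3429  0.4744  0.0315  0.0133  0.0500  0.0880


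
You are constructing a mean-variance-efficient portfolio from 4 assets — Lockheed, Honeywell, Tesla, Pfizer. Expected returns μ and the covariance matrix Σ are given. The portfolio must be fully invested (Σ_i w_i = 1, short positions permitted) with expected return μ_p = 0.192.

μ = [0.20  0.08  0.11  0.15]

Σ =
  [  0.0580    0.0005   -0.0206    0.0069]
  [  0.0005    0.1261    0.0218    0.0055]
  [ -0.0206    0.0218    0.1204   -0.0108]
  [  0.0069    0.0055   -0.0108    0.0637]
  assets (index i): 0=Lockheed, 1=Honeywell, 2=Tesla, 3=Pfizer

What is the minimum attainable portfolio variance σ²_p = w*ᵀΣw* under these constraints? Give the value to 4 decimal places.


0.0377

u=Σ⁻¹μ = [3.7939  0.2252  1.7207  2.2161]
v=Σ⁻¹𝟙 = [19.6943  5.0958  12.1142  15.1792]
a=μᵀu=1.298491  b=𝟙ᵀu=7.955962  c=𝟙ᵀv=52.083471  D=ac−b²=4.332571
λ₁=(c·0.192−b)/D = (52.083471·0.192−7.955962)/4.332571 = 0.471790
λ₂=(a−b·0.192)/D = (1.298491−7.955962·0.192)/4.332571 = -0.052868
w* = 0.471790·u + -0.052868·v:
  w_0 = 0.471790·3.7939 + -0.052868·19.6943 = 0.7487  (Lockheed)
  w_1 = 0.471790·0.2252 + -0.052868·5.0958 = -0.1631  (Honeywell)
  w_2 = 0.471790·1.7207 + -0.052868·12.1142 = 0.1714  (Tesla)
  w_3 = 0.471790·2.2161 + -0.052868·15.1792 = 0.2431  (Pfizer)
Σw_i=1.0000  μᵀw=0.1920
σ²=wᵀΣw=λ₁·μ_p+λ₂ = 0.471790·0.192 + -0.052868 = 0.037716 ≈ 0.0377


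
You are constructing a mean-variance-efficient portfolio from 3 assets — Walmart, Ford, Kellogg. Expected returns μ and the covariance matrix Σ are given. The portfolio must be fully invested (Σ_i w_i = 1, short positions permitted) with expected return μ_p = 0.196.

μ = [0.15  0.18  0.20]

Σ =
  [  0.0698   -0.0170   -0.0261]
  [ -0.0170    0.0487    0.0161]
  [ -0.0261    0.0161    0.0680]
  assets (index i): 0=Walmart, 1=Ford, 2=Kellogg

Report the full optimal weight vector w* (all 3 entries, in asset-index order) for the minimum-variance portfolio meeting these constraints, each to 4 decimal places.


-0.0136  0.2339  0.7797

u=Σ⁻¹μ = [4.5255  4.0459  3.7202]
v=Σ⁻¹𝟙 = [27.4217  23.6132  19.6402]
a=μᵀu=2.151139  b=𝟙ᵀu=12.291663  c=𝟙ᵀv=70.675049  D=ac−b²=0.946899
λ₁=(c·0.196−b)/D = (70.675049·0.196−12.291663)/0.946899 = 1.648166
λ₂=(a−b·0.196)/D = (2.151139−12.291663·0.196)/0.946899 = -0.272497
w* = 1.648166·u + -0.272497·v:
  w_0 = 1.648166·4.5255 + -0.272497·27.4217 = -0.0136  (Walmart)
  w_1 = 1.648166·4.0459 + -0.272497·23.6132 = 0.2339  (Ford)
  w_2 = 1.648166·3.7202 + -0.272497·19.6402 = 0.7797  (Kellogg)
Σw_i=1.0000  μᵀw=0.1960
σ²=wᵀΣw=λ₁·μ_p+λ₂ = 1.648166·0.196 + -0.272497 = 0.050544 ≈ 0.0505


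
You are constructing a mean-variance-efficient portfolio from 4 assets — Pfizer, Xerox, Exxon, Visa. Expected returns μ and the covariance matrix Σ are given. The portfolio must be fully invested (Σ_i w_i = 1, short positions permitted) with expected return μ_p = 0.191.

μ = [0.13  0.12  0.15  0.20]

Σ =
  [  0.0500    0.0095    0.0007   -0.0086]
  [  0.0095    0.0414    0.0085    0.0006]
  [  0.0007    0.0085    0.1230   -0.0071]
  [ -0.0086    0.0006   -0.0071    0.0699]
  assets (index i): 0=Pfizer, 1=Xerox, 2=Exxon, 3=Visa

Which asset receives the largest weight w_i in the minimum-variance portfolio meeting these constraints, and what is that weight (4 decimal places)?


u=Σ⁻¹μ = [2.7813  1.9536  1.2600  3.3146]
v=Σ⁻¹𝟙 = [19.4854  17.8330  7.7878  17.3415]
a=μᵀu=1.447929  b=𝟙ᵀu=9.309537  c=𝟙ᵀv=62.447751  D=ac−b²=3.752408
λ₁=(c·0.191−b)/D = (62.447751·0.191−9.309537)/3.752408 = 0.697681
λ₂=(a−b·0.191)/D = (1.447929−9.309537·0.191)/3.752408 = -0.087995
w* = 0.697681·u + -0.087995·v:
  w_0 = 0.697681·2.7813 + -0.087995·19.4854 = 0.2258  (Pfizer)
  w_1 = 0.697681·1.9536 + -0.087995·17.8330 = -0.2062  (Xerox)
  w_2 = 0.697681·1.2600 + -0.087995·7.7878 = 0.1938  (Exxon)
  w_3 = 0.697681·3.3146 + -0.087995·17.3415 = 0.7866  (Visa)
Σw_i=1.0000  μᵀw=0.1910
σ²=wᵀΣw=λ₁·μ_p+λ₂ = 0.697681·0.191 + -0.087995 = 0.045262 ≈ 0.0453

Visa (0.7866)


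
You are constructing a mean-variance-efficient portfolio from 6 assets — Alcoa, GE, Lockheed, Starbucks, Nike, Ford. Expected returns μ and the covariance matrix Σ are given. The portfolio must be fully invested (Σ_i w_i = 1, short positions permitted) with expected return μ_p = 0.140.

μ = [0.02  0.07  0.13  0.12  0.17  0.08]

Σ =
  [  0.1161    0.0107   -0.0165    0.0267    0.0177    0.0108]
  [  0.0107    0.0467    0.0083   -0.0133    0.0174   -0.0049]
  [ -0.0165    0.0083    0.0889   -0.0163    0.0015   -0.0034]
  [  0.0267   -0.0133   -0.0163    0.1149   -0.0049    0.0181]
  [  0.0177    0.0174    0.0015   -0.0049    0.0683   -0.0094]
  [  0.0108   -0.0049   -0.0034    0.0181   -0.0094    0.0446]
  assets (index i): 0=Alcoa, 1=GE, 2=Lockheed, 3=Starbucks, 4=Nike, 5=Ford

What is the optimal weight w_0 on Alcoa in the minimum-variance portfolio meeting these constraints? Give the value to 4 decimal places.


-0.1158

x=Σ⁻¹μ = [-0.6213  0.9328  1.5333  1.2816  2.7774  2.2288]
y=Σ⁻¹𝟙 = [2.3811  18.9337  12.2455  8.8501  12.8669  23.9788]
a=μᵀx=1.056449  b=𝟙ᵀx=8.132574  c=𝟙ᵀy=79.256052  D=ac−b²=17.591260
λ₁=(c·0.140−b)/D = (79.256052·0.140−8.132574)/17.591260 = 0.168451
λ₂=(a−b·0.140)/D = (1.056449−8.132574·0.140)/17.591260 = -0.004668
w* = 0.168451·x + -0.004668·y:
  w_0 = 0.168451·-0.6213 + -0.004668·2.3811 = -0.1158  (Alcoa)
  w_1 = 0.168451·0.9328 + -0.004668·18.9337 = 0.0688  (GE)
  w_2 = 0.168451·1.5333 + -0.004668·12.2455 = 0.2011  (Lockheed)
  w_3 = 0.168451·1.2816 + -0.004668·8.8501 = 0.1746  (Starbucks)
  w_4 = 0.168451·2.7774 + -0.004668·12.8669 = 0.4078  (Nike)
  w_5 = 0.168451·2.2288 + -0.004668·23.9788 = 0.2635  (Ford)
Σw_i=1.0000  μᵀw=0.1400
σ²=wᵀΣw=λ₁·μ_p+λ₂ = 0.168451·0.140 + -0.004668 = 0.018915 ≈ 0.0189


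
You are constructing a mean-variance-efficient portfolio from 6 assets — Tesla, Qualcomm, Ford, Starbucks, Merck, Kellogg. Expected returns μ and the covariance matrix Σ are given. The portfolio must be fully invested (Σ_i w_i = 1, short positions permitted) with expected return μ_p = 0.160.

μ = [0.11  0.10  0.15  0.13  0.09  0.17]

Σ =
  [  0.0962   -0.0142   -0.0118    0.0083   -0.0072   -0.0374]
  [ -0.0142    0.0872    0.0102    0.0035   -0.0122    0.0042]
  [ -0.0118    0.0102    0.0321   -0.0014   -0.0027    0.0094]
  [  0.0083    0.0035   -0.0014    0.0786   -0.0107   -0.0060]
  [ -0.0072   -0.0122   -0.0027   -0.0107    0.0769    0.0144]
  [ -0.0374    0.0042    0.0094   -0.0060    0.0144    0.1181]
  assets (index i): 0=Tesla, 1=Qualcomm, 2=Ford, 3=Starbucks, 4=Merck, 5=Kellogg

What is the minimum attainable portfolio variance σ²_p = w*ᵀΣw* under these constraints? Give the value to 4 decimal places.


0.0255

p=Σ⁻¹μ = [2.5433  1.0589  4.9944  1.7857  1.6828  1.6952]
q=Σ⁻¹𝟙 = [20.5470  12.3233  33.8857  13.8562  18.0642  10.3403]
a=μᵀp=1.806588  b=𝟙ᵀp=13.760286  c=𝟙ᵀq=109.016671  D=ac−b²=7.602725
λ₁=(c·0.160−b)/D = (109.016671·0.160−13.760286)/7.602725 = 0.484350
λ₂=(a−b·0.160)/D = (1.806588−13.760286·0.160)/7.602725 = -0.051963
w* = 0.484350·p + -0.051963·q:
  w_0 = 0.484350·2.5433 + -0.051963·20.5470 = 0.1642  (Tesla)
  w_1 = 0.484350·1.0589 + -0.051963·12.3233 = -0.1275  (Qualcomm)
  w_2 = 0.484350·4.9944 + -0.051963·33.8857 = 0.6582  (Ford)
  w_3 = 0.484350·1.7857 + -0.051963·13.8562 = 0.1449  (Starbucks)
  w_4 = 0.484350·1.6828 + -0.051963·18.0642 = -0.1236  (Merck)
  w_5 = 0.484350·1.6952 + -0.051963·10.3403 = 0.2838  (Kellogg)
Σw_i=1.0000  μᵀw=0.1600
σ²=wᵀΣw=λ₁·μ_p+λ₂ = 0.484350·0.160 + -0.051963 = 0.025533 ≈ 0.0255


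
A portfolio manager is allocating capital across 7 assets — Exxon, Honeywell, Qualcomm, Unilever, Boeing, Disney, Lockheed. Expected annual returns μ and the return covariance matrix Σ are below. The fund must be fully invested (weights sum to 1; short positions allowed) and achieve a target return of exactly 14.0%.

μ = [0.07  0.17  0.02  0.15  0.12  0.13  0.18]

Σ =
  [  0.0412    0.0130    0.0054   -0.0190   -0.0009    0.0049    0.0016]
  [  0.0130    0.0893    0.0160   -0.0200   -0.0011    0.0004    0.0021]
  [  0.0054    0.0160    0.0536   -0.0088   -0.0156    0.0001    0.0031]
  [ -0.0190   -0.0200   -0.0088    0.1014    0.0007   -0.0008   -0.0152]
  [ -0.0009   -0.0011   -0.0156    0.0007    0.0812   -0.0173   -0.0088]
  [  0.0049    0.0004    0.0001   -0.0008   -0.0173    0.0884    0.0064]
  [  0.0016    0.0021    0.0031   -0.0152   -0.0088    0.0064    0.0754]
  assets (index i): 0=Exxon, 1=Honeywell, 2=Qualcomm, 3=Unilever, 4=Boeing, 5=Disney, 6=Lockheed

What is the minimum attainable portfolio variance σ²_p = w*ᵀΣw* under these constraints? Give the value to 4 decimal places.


0.0102

x=Σ⁻¹μ = [1.9850  2.0944  0.4825  2.7451  2.2584  1.6039  2.9478]
y=Σ⁻¹𝟙 = [26.7902  7.7845  22.2814  20.8795  21.4294  12.9060  17.1759]
a=μᵀx=1.926551  b=𝟙ᵀx=14.117211  c=𝟙ᵀy=129.247000  D=ac−b²=49.705314
λ₁=(c·0.140−b)/D = (129.247000·0.140−14.117211)/49.705314 = 0.080019
λ₂=(a−b·0.140)/D = (1.926551−14.117211·0.140)/49.705314 = -0.001003
w* = 0.080019·x + -0.001003·y:
  w_0 = 0.080019·1.9850 + -0.001003·26.7902 = 0.1320  (Exxon)
  w_1 = 0.080019·2.0944 + -0.001003·7.7845 = 0.1598  (Honeywell)
  w_2 = 0.080019·0.4825 + -0.001003·22.2814 = 0.0163  (Qualcomm)
  w_3 = 0.080019·2.7451 + -0.001003·20.8795 = 0.1987  (Unilever)
  w_4 = 0.080019·2.2584 + -0.001003·21.4294 = 0.1592  (Boeing)
  w_5 = 0.080019·1.6039 + -0.001003·12.9060 = 0.1154  (Disney)
  w_6 = 0.080019·2.9478 + -0.001003·17.1759 = 0.2187  (Lockheed)
Σw_i=1.0000  μᵀw=0.1400
σ²=wᵀΣw=λ₁·μ_p+λ₂ = 0.080019·0.140 + -0.001003 = 0.010200 ≈ 0.0102


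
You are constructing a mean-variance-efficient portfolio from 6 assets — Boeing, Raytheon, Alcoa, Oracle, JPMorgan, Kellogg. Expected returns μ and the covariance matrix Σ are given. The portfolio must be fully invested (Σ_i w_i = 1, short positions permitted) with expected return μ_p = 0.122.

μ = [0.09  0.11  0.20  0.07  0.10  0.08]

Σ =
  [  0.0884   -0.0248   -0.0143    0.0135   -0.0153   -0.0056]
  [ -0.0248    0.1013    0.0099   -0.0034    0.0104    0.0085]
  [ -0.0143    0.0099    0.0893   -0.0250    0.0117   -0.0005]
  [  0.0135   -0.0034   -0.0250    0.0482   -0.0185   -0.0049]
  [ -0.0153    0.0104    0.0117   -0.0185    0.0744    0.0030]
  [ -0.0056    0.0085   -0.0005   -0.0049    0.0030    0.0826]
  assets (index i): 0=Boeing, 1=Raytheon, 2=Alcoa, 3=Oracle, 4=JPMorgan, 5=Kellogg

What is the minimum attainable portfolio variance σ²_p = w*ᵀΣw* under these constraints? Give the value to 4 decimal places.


0.0110

g=Σ⁻¹μ = [1.6714  1.0178  3.1404  3.5226  1.8817  1.1367]
h=Σ⁻¹𝟙 = [16.2002  9.7933  20.3744  36.8525  20.8085  13.7508]
a=μᵀg=1.416172  b=𝟙ᵀg=12.370760  c=𝟙ᵀh=117.779755  D=ac−b²=13.760659
λ₁=(c·0.122−b)/D = (117.779755·0.122−12.370760)/13.760659 = 0.145223
λ₂=(a−b·0.122)/D = (1.416172−12.370760·0.122)/13.760659 = -0.006763
w* = 0.145223·g + -0.006763·h:
  w_0 = 0.145223·1.6714 + -0.006763·16.2002 = 0.1332  (Boeing)
  w_1 = 0.145223·1.0178 + -0.006763·9.7933 = 0.0816  (Raytheon)
  w_2 = 0.145223·3.1404 + -0.006763·20.3744 = 0.3183  (Alcoa)
  w_3 = 0.145223·3.5226 + -0.006763·36.8525 = 0.2623  (Oracle)
  w_4 = 0.145223·1.8817 + -0.006763·20.8085 = 0.1325  (JPMorgan)
  w_5 = 0.145223·1.1367 + -0.006763·13.7508 = 0.0721  (Kellogg)
Σw_i=1.0000  μᵀw=0.1220
σ²=wᵀΣw=λ₁·μ_p+λ₂ = 0.145223·0.122 + -0.006763 = 0.010954 ≈ 0.0110


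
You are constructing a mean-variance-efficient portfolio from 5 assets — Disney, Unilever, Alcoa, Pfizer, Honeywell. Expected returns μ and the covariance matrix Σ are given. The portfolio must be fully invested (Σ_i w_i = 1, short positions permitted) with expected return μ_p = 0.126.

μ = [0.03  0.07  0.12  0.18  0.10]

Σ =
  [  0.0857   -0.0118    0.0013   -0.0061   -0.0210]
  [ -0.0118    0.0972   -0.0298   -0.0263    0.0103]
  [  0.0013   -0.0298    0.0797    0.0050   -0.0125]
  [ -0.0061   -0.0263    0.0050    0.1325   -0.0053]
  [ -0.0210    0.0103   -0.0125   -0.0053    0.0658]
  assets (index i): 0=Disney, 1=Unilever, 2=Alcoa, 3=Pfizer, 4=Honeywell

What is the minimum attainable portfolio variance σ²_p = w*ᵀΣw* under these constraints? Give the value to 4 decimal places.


p=Σ⁻¹μ = [1.2421  1.8584  2.4179  1.7824  2.2282]
q=Σ⁻¹𝟙 = [20.9726  20.7653  22.9383  12.7298  24.0234]
a=μᵀp=1.001157  b=𝟙ᵀp=9.529052  c=𝟙ᵀq=101.429480  D=ac−b²=10.743956
λ₁=(c·0.126−b)/D = (101.429480·0.126−9.529052)/10.743956 = 0.302595
λ₂=(a−b·0.126)/D = (1.001157−9.529052·0.126)/10.743956 = -0.018569
w* = 0.302595·p + -0.018569·q:
  w_0 = 0.302595·1.2421 + -0.018569·20.9726 = -0.0136  (Disney)
  w_1 = 0.302595·1.8584 + -0.018569·20.7653 = 0.1768  (Unilever)
  w_2 = 0.302595·2.4179 + -0.018569·22.9383 = 0.3057  (Alcoa)
  w_3 = 0.302595·1.7824 + -0.018569·12.7298 = 0.3030  (Pfizer)
  w_4 = 0.302595·2.2282 + -0.018569·24.0234 = 0.2281  (Honeywell)
Σw_i=1.0000  μᵀw=0.1260
σ²=wᵀΣw=λ₁·μ_p+λ₂ = 0.302595·0.126 + -0.018569 = 0.019558 ≈ 0.0196

0.0196


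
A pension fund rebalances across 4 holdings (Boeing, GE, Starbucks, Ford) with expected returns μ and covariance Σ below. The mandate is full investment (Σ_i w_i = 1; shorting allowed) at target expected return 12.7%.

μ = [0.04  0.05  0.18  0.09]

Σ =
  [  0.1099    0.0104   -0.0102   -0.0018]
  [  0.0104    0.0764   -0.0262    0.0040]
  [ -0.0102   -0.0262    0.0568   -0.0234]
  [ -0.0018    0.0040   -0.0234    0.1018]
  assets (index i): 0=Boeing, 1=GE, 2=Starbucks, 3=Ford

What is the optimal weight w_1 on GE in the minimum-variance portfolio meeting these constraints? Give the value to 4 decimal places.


g=Σ⁻¹μ = [0.6627  2.2197  5.1309  1.9880]
h=Σ⁻¹𝟙 = [10.6549  23.6529  37.7453  17.7584]
a=μᵀg=1.239971  b=𝟙ᵀg=10.001257  c=𝟙ᵀh=89.811573  D=ac−b²=11.338597
λ₁=(c·0.127−b)/D = (89.811573·0.127−10.001257)/11.338597 = 0.123897
λ₂=(a−b·0.127)/D = (1.239971−10.001257·0.127)/11.338597 = -0.002662
w* = 0.123897·g + -0.002662·h:
  w_0 = 0.123897·0.6627 + -0.002662·10.6549 = 0.0537  (Boeing)
  w_1 = 0.123897·2.2197 + -0.002662·23.6529 = 0.2120  (GE)
  w_2 = 0.123897·5.1309 + -0.002662·37.7453 = 0.5352  (Starbucks)
  w_3 = 0.123897·1.9880 + -0.002662·17.7584 = 0.1990  (Ford)
Σw_i=1.0000  μᵀw=0.1270
σ²=wᵀΣw=λ₁·μ_p+λ₂ = 0.123897·0.127 + -0.002662 = 0.013072 ≈ 0.0131

0.2120


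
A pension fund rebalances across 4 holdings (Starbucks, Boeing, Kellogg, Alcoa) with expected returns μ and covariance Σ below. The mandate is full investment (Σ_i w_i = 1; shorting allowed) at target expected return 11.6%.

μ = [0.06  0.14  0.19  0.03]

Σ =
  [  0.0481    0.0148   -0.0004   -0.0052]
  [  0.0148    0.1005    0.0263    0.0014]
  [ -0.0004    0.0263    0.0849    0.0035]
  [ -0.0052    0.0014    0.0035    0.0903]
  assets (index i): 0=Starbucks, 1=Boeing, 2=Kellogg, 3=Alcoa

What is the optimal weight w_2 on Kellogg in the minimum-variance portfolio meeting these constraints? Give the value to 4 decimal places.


0.3800

u=Σ⁻¹μ = [1.0809  0.7029  2.0127  0.3056]
v=Σ⁻¹𝟙 = [20.9046  4.0552  10.1335  11.8224]
a=μᵀu=0.554836  b=𝟙ᵀu=4.102038  c=𝟙ᵀv=46.915678  D=ac−b²=9.203789
λ₁=(c·0.116−b)/D = (46.915678·0.116−4.102038)/9.203789 = 0.145612
λ₂=(a−b·0.116)/D = (0.554836−4.102038·0.116)/9.203789 = 0.008583
w* = 0.145612·u + 0.008583·v:
  w_0 = 0.145612·1.0809 + 0.008583·20.9046 = 0.3368  (Starbucks)
  w_1 = 0.145612·0.7029 + 0.008583·4.0552 = 0.1372  (Boeing)
  w_2 = 0.145612·2.0127 + 0.008583·10.1335 = 0.3800  (Kellogg)
  w_3 = 0.145612·0.3056 + 0.008583·11.8224 = 0.1460  (Alcoa)
Σw_i=1.0000  μᵀw=0.1160
σ²=wᵀΣw=λ₁·μ_p+λ₂ = 0.145612·0.116 + 0.008583 = 0.025474 ≈ 0.0255


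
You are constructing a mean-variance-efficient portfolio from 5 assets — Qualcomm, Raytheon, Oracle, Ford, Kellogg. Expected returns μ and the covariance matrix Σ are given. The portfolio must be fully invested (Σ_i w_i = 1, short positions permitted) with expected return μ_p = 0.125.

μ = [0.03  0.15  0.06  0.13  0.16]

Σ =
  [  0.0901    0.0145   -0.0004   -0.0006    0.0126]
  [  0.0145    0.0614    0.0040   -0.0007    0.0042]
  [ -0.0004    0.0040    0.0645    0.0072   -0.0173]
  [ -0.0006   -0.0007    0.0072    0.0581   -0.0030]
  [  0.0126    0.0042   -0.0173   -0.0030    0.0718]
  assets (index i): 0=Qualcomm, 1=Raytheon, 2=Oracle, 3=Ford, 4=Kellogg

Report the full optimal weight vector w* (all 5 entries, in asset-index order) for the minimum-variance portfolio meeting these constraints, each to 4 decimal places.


0.0338  0.2287  0.2070  0.2538  0.2767

u=Σ⁻¹μ = [-0.3735  2.3032  1.2178  2.2420  2.5463]
v=Σ⁻¹𝟙 = [6.9055  12.5463  17.4923  16.1376  16.8708]
a=μᵀu=1.106217  b=𝟙ᵀu=7.935858  c=𝟙ᵀv=69.952453  D=ac−b²=14.404731
λ₁=(c·0.125−b)/D = (69.952453·0.125−7.935858)/14.404731 = 0.056106
λ₂=(a−b·0.125)/D = (1.106217−7.935858·0.125)/14.404731 = 0.007930
w* = 0.056106·u + 0.007930·v:
  w_0 = 0.056106·-0.3735 + 0.007930·6.9055 = 0.0338  (Qualcomm)
  w_1 = 0.056106·2.3032 + 0.007930·12.5463 = 0.2287  (Raytheon)
  w_2 = 0.056106·1.2178 + 0.007930·17.4923 = 0.2070  (Oracle)
  w_3 = 0.056106·2.2420 + 0.007930·16.1376 = 0.2538  (Ford)
  w_4 = 0.056106·2.5463 + 0.007930·16.8708 = 0.2767  (Kellogg)
Σw_i=1.0000  μᵀw=0.1250
σ²=wᵀΣw=λ₁·μ_p+λ₂ = 0.056106·0.125 + 0.007930 = 0.014944 ≈ 0.0149


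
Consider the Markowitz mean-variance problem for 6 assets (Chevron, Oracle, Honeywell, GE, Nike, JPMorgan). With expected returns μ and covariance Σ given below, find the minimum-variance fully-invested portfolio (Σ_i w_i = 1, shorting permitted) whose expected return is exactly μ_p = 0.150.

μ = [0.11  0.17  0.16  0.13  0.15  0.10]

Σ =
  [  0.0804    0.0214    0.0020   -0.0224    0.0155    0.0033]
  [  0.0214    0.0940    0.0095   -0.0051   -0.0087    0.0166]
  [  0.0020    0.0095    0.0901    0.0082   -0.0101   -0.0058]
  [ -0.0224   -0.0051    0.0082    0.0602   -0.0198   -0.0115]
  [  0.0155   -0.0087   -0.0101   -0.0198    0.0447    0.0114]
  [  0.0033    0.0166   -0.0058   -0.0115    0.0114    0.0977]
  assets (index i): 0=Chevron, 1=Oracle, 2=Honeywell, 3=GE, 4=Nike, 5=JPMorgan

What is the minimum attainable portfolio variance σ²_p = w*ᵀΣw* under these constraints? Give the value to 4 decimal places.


0.0106

g=Σ⁻¹μ = [0.8775  2.0808  1.8103  4.3917  5.6565  0.6047]
h=Σ⁻¹𝟙 = [11.4983  10.5076  11.2248  33.6148  35.6822  8.5212]
a=μᵀg=2.219765  b=𝟙ᵀg=15.421450  c=𝟙ᵀh=111.048925  D=ac−b²=8.681465
λ₁=(c·0.150−b)/D = (111.048925·0.150−15.421450)/8.681465 = 0.142360
λ₂=(a−b·0.150)/D = (2.219765−15.421450·0.150)/8.681465 = -0.010765
w* = 0.142360·g + -0.010765·h:
  w_0 = 0.142360·0.8775 + -0.010765·11.4983 = 0.0011  (Chevron)
  w_1 = 0.142360·2.0808 + -0.010765·10.5076 = 0.1831  (Oracle)
  w_2 = 0.142360·1.8103 + -0.010765·11.2248 = 0.1369  (Honeywell)
  w_3 = 0.142360·4.3917 + -0.010765·33.6148 = 0.2633  (GE)
  w_4 = 0.142360·5.6565 + -0.010765·35.6822 = 0.4212  (Nike)
  w_5 = 0.142360·0.6047 + -0.010765·8.5212 = -0.0056  (JPMorgan)
Σw_i=1.0000  μᵀw=0.1500
σ²=wᵀΣw=λ₁·μ_p+λ₂ = 0.142360·0.150 + -0.010765 = 0.010589 ≈ 0.0106


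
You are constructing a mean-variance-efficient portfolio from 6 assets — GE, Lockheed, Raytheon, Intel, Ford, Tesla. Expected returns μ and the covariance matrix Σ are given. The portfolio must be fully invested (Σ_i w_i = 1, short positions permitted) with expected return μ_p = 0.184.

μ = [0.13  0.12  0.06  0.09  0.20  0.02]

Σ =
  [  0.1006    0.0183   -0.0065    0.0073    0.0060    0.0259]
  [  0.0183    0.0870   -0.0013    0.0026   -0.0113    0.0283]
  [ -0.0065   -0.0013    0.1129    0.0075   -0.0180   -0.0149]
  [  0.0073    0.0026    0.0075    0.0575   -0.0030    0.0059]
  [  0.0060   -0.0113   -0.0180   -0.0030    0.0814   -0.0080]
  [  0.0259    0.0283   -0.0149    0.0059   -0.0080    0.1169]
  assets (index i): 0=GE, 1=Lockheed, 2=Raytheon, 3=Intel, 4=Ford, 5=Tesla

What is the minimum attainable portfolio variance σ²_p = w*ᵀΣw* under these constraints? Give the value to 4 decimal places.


0.0397

p=Σ⁻¹μ = [0.8276  1.5991  0.9383  1.4308  2.8629  -0.1561]
q=Σ⁻¹𝟙 = [4.9676  10.1583  11.9261  14.9311  17.1984  6.9380]
a=μᵀp=1.054004  b=𝟙ᵀp=7.502597  c=𝟙ᵀq=66.119574  D=ac−b²=13.401359
λ₁=(c·0.184−b)/D = (66.119574·0.184−7.502597)/13.401359 = 0.347980
λ₂=(a−b·0.184)/D = (1.054004−7.502597·0.184)/13.401359 = -0.024361
w* = 0.347980·p + -0.024361·q:
  w_0 = 0.347980·0.8276 + -0.024361·4.9676 = 0.1670  (GE)
  w_1 = 0.347980·1.5991 + -0.024361·10.1583 = 0.3090  (Lockheed)
  w_2 = 0.347980·0.9383 + -0.024361·11.9261 = 0.0360  (Raytheon)
  w_3 = 0.347980·1.4308 + -0.024361·14.9311 = 0.1342  (Intel)
  w_4 = 0.347980·2.8629 + -0.024361·17.1984 = 0.5772  (Ford)
  w_5 = 0.347980·-0.1561 + -0.024361·6.9380 = -0.2233  (Tesla)
Σw_i=1.0000  μᵀw=0.1840
σ²=wᵀΣw=λ₁·μ_p+λ₂ = 0.347980·0.184 + -0.024361 = 0.039667 ≈ 0.0397


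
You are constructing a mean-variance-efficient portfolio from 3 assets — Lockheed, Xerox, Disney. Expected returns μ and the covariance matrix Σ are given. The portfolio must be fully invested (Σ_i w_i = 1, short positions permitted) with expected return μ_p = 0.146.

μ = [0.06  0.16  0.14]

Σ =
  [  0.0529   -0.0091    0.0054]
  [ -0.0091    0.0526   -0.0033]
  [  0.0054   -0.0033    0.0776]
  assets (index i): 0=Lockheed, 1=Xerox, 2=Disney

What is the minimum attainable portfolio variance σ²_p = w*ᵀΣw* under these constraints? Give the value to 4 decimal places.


x=Σ⁻¹μ = [1.5349  3.4230  1.8429]
y=Σ⁻¹𝟙 = [21.6895  23.5404  12.3783]
a=μᵀx=0.897777  b=𝟙ᵀx=6.800796  c=𝟙ᵀy=57.608203  D=ac−b²=5.468495
λ₁=(c·0.146−b)/D = (57.608203·0.146−6.800796)/5.468495 = 0.294414
λ₂=(a−b·0.146)/D = (0.897777−6.800796·0.146)/5.468495 = -0.017398
w* = 0.294414·x + -0.017398·y:
  w_0 = 0.294414·1.5349 + -0.017398·21.6895 = 0.0746  (Lockheed)
  w_1 = 0.294414·3.4230 + -0.017398·23.5404 = 0.5982  (Xerox)
  w_2 = 0.294414·1.8429 + -0.017398·12.3783 = 0.3272  (Disney)
Σw_i=1.0000  μᵀw=0.1460
σ²=wᵀΣw=λ₁·μ_p+λ₂ = 0.294414·0.146 + -0.017398 = 0.025587 ≈ 0.0256

0.0256


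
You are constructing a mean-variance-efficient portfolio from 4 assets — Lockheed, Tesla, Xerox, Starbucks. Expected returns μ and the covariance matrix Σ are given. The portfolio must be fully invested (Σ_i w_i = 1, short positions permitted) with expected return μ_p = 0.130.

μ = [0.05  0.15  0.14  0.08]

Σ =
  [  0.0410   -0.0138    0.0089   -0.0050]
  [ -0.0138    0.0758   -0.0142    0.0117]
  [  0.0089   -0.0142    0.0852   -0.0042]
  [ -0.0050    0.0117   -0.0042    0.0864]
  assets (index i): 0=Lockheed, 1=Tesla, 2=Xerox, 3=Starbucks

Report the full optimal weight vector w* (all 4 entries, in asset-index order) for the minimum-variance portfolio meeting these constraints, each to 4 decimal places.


x=Σ⁻¹μ = [1.7513  2.5378  1.9215  0.7770]
y=Σ⁻¹𝟙 = [29.5200  19.1471  12.4013  11.2924]
a=μᵀx=0.799406  b=𝟙ᵀx=6.987645  c=𝟙ᵀy=72.360862  D=ac−b²=9.018518
λ₁=(c·0.130−b)/D = (72.360862·0.130−6.987645)/9.018518 = 0.268256
λ₂=(a−b·0.130)/D = (0.799406−6.987645·0.130)/9.018518 = -0.012085
w* = 0.268256·x + -0.012085·y:
  w_0 = 0.268256·1.7513 + -0.012085·29.5200 = 0.1131  (Lockheed)
  w_1 = 0.268256·2.5378 + -0.012085·19.1471 = 0.4494  (Tesla)
  w_2 = 0.268256·1.9215 + -0.012085·12.4013 = 0.3656  (Xerox)
  w_3 = 0.268256·0.7770 + -0.012085·11.2924 = 0.0720  (Starbucks)
Σw_i=1.0000  μᵀw=0.1300
σ²=wᵀΣw=λ₁·μ_p+λ₂ = 0.268256·0.130 + -0.012085 = 0.022788 ≈ 0.0228

0.1131  0.4494  0.3656  0.0720


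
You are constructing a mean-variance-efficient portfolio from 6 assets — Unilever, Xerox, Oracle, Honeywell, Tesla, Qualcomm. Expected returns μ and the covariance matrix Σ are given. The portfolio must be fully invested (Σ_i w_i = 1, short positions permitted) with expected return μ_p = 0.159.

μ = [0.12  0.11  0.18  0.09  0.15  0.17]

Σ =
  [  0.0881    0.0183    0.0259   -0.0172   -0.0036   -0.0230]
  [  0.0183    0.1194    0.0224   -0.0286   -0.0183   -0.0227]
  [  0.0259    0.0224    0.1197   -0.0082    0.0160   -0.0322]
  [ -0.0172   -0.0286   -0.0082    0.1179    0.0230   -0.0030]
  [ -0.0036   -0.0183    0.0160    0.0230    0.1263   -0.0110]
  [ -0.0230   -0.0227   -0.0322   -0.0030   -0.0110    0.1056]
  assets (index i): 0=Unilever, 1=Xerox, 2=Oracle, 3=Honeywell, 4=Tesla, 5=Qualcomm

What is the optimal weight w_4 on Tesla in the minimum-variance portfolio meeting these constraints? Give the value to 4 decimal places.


0.1513

p=Σ⁻¹μ = [1.6688  1.4285  1.5838  1.2920  1.2616  2.9315]
q=Σ⁻¹𝟙 = [14.2575  12.7550  7.7340  13.0232  8.4693  18.9273]
a=μᵀp=1.446348  b=𝟙ᵀp=10.166198  c=𝟙ᵀq=75.166307  D=ac−b²=5.365033
λ₁=(c·0.159−b)/D = (75.166307·0.159−10.166198)/5.365033 = 0.332756
λ₂=(a−b·0.159)/D = (1.446348−10.166198·0.159)/5.365033 = -0.031701
w* = 0.332756·p + -0.031701·q:
  w_0 = 0.332756·1.6688 + -0.031701·14.2575 = 0.1033  (Unilever)
  w_1 = 0.332756·1.4285 + -0.031701·12.7550 = 0.0710  (Xerox)
  w_2 = 0.332756·1.5838 + -0.031701·7.7340 = 0.2818  (Oracle)
  w_3 = 0.332756·1.2920 + -0.031701·13.0232 = 0.0171  (Honeywell)
  w_4 = 0.332756·1.2616 + -0.031701·8.4693 = 0.1513  (Tesla)
  w_5 = 0.332756·2.9315 + -0.031701·18.9273 = 0.3754  (Qualcomm)
Σw_i=1.0000  μᵀw=0.1590
σ²=wᵀΣw=λ₁·μ_p+λ₂ = 0.332756·0.159 + -0.031701 = 0.021207 ≈ 0.0212


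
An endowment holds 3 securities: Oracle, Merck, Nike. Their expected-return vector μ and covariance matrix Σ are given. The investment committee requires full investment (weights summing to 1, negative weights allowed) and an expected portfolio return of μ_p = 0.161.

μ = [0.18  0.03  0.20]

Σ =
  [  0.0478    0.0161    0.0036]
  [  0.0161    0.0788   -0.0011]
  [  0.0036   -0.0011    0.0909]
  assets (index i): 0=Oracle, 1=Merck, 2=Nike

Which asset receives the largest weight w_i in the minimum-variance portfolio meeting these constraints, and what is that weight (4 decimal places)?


g=Σ⁻¹μ = [3.7303  -0.3528  2.0482]
h=Σ⁻¹𝟙 = [16.9791  9.3670  10.4420]
a=μᵀg=1.070508  b=𝟙ᵀg=5.425646  c=𝟙ᵀh=36.788126  D=ac−b²=9.944342
λ₁=(c·0.161−b)/D = (36.788126·0.161−5.425646)/9.944342 = 0.050003
λ₂=(a−b·0.161)/D = (1.070508−5.425646·0.161)/9.944342 = 0.019808
w* = 0.050003·g + 0.019808·h:
  w_0 = 0.050003·3.7303 + 0.019808·16.9791 = 0.5228  (Oracle)
  w_1 = 0.050003·-0.3528 + 0.019808·9.3670 = 0.1679  (Merck)
  w_2 = 0.050003·2.0482 + 0.019808·10.4420 = 0.3093  (Nike)
Σw_i=1.0000  μᵀw=0.1610
σ²=wᵀΣw=λ₁·μ_p+λ₂ = 0.050003·0.161 + 0.019808 = 0.027859 ≈ 0.0279

Oracle (0.5228)


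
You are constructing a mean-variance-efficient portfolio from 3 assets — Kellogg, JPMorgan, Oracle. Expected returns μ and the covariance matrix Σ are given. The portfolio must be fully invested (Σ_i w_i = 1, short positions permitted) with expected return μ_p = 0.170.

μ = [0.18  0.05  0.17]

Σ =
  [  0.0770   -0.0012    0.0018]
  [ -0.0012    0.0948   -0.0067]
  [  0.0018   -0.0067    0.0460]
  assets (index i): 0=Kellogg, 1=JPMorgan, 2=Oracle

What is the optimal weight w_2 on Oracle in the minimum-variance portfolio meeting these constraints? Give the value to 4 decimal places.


0.5912

u=Σ⁻¹μ = [2.2633  0.8194  3.7264]
v=Σ⁻¹𝟙 = [12.6406  12.3370  23.0414]
a=μᵀu=1.081865  b=𝟙ᵀu=6.809205  c=𝟙ᵀv=48.019038  D=ac−b²=5.584844
λ₁=(c·0.170−b)/D = (48.019038·0.170−6.809205)/5.584844 = 0.242448
λ₂=(a−b·0.170)/D = (1.081865−6.809205·0.170)/5.584844 = -0.013555
w* = 0.242448·u + -0.013555·v:
  w_0 = 0.242448·2.2633 + -0.013555·12.6406 = 0.3774  (Kellogg)
  w_1 = 0.242448·0.8194 + -0.013555·12.3370 = 0.0314  (JPMorgan)
  w_2 = 0.242448·3.7264 + -0.013555·23.0414 = 0.5912  (Oracle)
Σw_i=1.0000  μᵀw=0.1700
σ²=wᵀΣw=λ₁·μ_p+λ₂ = 0.242448·0.170 + -0.013555 = 0.027662 ≈ 0.0277


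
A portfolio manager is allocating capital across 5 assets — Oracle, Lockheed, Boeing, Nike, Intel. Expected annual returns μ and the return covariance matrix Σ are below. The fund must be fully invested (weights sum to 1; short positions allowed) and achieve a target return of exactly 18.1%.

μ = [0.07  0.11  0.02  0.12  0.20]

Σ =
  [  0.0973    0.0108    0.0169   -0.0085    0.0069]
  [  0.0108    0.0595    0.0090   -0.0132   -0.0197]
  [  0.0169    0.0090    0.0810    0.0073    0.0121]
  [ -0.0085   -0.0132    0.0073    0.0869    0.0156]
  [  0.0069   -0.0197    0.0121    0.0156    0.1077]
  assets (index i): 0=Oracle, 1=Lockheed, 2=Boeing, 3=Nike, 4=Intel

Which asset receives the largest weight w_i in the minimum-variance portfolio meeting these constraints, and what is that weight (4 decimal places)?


Lockheed (0.5289)

x=Σ⁻¹μ = [0.4834  2.9314  -0.6482  1.5306  2.2134]
y=Σ⁻¹𝟙 = [7.3873  20.8284  5.8051  13.0981  10.0722]
a=μᵀx=0.969675  b=𝟙ᵀx=6.510543  c=𝟙ᵀy=57.191011  D=ac−b²=13.069552
λ₁=(c·0.181−b)/D = (57.191011·0.181−6.510543)/13.069552 = 0.293892
λ₂=(a−b·0.181)/D = (0.969675−6.510543·0.181)/13.069552 = -0.015971
w* = 0.293892·x + -0.015971·y:
  w_0 = 0.293892·0.4834 + -0.015971·7.3873 = 0.0241  (Oracle)
  w_1 = 0.293892·2.9314 + -0.015971·20.8284 = 0.5289  (Lockheed)
  w_2 = 0.293892·-0.6482 + -0.015971·5.8051 = -0.2832  (Boeing)
  w_3 = 0.293892·1.5306 + -0.015971·13.0981 = 0.2406  (Nike)
  w_4 = 0.293892·2.2134 + -0.015971·10.0722 = 0.4896  (Intel)
Σw_i=1.0000  μᵀw=0.1810
σ²=wᵀΣw=λ₁·μ_p+λ₂ = 0.293892·0.181 + -0.015971 = 0.037223 ≈ 0.0372


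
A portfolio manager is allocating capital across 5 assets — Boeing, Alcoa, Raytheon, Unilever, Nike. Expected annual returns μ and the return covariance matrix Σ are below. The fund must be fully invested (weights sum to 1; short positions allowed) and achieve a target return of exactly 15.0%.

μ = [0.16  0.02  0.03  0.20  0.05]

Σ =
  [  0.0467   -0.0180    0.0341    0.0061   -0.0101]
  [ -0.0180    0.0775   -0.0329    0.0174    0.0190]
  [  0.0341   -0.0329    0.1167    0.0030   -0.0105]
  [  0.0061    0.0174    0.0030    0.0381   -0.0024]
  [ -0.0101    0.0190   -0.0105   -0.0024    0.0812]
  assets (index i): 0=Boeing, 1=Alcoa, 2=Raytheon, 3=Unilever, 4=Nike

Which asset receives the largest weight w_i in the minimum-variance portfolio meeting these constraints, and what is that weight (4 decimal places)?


Unilever (0.4141)

p=Σ⁻¹μ = [3.4139  -0.8678  -1.0061  5.2582  1.2688]
q=Σ⁻¹𝟙 = [22.6556  14.0586  6.6752  16.5046  13.1947]
a=μᵀp=1.613763  b=𝟙ᵀp=8.066972  c=𝟙ᵀq=73.088664  D=ac−b²=52.871719
λ₁=(c·0.150−b)/D = (73.088664·0.150−8.066972)/52.871719 = 0.054780
λ₂=(a−b·0.150)/D = (1.613763−8.066972·0.150)/52.871719 = 0.007636
w* = 0.054780·p + 0.007636·q:
  w_0 = 0.054780·3.4139 + 0.007636·22.6556 = 0.3600  (Boeing)
  w_1 = 0.054780·-0.8678 + 0.007636·14.0586 = 0.0598  (Alcoa)
  w_2 = 0.054780·-1.0061 + 0.007636·6.6752 = -0.0041  (Raytheon)
  w_3 = 0.054780·5.2582 + 0.007636·16.5046 = 0.4141  (Unilever)
  w_4 = 0.054780·1.2688 + 0.007636·13.1947 = 0.1703  (Nike)
Σw_i=1.0000  μᵀw=0.1500
σ²=wᵀΣw=λ₁·μ_p+λ₂ = 0.054780·0.150 + 0.007636 = 0.015853 ≈ 0.0159


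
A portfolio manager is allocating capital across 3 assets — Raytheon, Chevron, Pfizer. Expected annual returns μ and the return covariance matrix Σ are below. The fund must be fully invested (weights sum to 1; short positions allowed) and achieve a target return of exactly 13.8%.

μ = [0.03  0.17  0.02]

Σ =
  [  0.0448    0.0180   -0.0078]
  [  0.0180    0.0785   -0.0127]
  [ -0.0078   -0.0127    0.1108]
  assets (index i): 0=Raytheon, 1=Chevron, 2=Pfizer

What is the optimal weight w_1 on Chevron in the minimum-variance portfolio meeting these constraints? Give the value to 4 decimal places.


p=Σ⁻¹μ = [-0.1692  2.2738  0.4292]
q=Σ⁻¹𝟙 = [20.3427  9.9506  11.5979]
a=μᵀp=0.390062  b=𝟙ᵀp=2.533846  c=𝟙ᵀq=41.891204  D=ac−b²=9.919796
λ₁=(c·0.138−b)/D = (41.891204·0.138−2.533846)/9.919796 = 0.327339
λ₂=(a−b·0.138)/D = (0.390062−2.533846·0.138)/9.919796 = 0.004072
w* = 0.327339·p + 0.004072·q:
  w_0 = 0.327339·-0.1692 + 0.004072·20.3427 = 0.0274  (Raytheon)
  w_1 = 0.327339·2.2738 + 0.004072·9.9506 = 0.7848  (Chevron)
  w_2 = 0.327339·0.4292 + 0.004072·11.5979 = 0.1877  (Pfizer)
Σw_i=1.0000  μᵀw=0.1380
σ²=wᵀΣw=λ₁·μ_p+λ₂ = 0.327339·0.138 + 0.004072 = 0.049245 ≈ 0.0492

0.7848


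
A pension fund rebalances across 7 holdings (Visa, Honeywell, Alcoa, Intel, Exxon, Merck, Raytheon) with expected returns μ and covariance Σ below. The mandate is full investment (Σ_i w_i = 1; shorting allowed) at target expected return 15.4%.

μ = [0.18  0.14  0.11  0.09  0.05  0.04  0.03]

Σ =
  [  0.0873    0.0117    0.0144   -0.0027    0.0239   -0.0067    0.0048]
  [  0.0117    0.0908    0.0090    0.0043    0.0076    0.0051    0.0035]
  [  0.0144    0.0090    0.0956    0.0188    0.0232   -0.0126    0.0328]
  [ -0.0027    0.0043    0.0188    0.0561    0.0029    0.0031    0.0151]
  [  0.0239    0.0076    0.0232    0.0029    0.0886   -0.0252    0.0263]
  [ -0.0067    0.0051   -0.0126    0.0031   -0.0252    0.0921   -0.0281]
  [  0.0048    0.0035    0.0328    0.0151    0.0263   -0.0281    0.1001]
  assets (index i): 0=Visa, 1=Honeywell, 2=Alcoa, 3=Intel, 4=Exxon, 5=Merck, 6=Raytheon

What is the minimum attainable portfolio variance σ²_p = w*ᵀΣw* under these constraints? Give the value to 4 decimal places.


g=Σ⁻¹μ = [1.9206  1.1518  0.5888  1.4086  -0.0894  0.4959  -0.0754]
h=Σ⁻¹𝟙 = [8.6936  6.9769  2.8902  13.0731  9.2307  16.1871  8.5289]
a=μᵀg=0.711617  b=𝟙ᵀg=5.400995  c=𝟙ᵀh=65.580406  D=ac−b²=17.497353
λ₁=(c·0.154−b)/D = (65.580406·0.154−5.400995)/17.497353 = 0.268520
λ₂=(a−b·0.154)/D = (0.711617−5.400995·0.154)/17.497353 = -0.006866
w* = 0.268520·g + -0.006866·h:
  w_0 = 0.268520·1.9206 + -0.006866·8.6936 = 0.4560  (Visa)
  w_1 = 0.268520·1.1518 + -0.006866·6.9769 = 0.2614  (Honeywell)
  w_2 = 0.268520·0.5888 + -0.006866·2.8902 = 0.1383  (Alcoa)
  w_3 = 0.268520·1.4086 + -0.006866·13.0731 = 0.2885  (Intel)
  w_4 = 0.268520·-0.0894 + -0.006866·9.2307 = -0.0874  (Exxon)
  w_5 = 0.268520·0.4959 + -0.006866·16.1871 = 0.0220  (Merck)
  w_6 = 0.268520·-0.0754 + -0.006866·8.5289 = -0.0788  (Raytheon)
Σw_i=1.0000  μᵀw=0.1540
σ²=wᵀΣw=λ₁·μ_p+λ₂ = 0.268520·0.154 + -0.006866 = 0.034486 ≈ 0.0345

0.0345


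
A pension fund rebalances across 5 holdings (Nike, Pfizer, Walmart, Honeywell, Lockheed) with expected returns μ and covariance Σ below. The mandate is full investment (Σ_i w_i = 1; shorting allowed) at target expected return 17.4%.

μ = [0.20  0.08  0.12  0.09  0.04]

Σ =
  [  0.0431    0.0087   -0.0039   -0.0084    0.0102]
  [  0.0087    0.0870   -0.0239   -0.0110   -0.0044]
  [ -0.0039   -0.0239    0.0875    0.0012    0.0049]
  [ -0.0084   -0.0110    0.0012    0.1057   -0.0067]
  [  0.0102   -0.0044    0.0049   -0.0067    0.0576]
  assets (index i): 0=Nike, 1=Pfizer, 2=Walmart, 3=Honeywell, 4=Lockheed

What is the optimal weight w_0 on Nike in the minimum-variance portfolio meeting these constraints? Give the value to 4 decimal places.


p=Σ⁻¹μ = [4.8652  1.1125  1.8789  1.3270  -0.0876]
q=Σ⁻¹𝟙 = [20.3808  16.2652  15.7407  13.5599  15.2327]
a=μᵀp=1.403425  b=𝟙ᵀp=9.095959  c=𝟙ᵀq=81.179356  D=ac−b²=31.192673
λ₁=(c·0.174−b)/D = (81.179356·0.174−9.095959)/31.192673 = 0.161232
λ₂=(a−b·0.174)/D = (1.403425−9.095959·0.174)/31.192673 = -0.005747
w* = 0.161232·p + -0.005747·q:
  w_0 = 0.161232·4.8652 + -0.005747·20.3808 = 0.6673  (Nike)
  w_1 = 0.161232·1.1125 + -0.005747·16.2652 = 0.0859  (Pfizer)
  w_2 = 0.161232·1.8789 + -0.005747·15.7407 = 0.2125  (Walmart)
  w_3 = 0.161232·1.3270 + -0.005747·13.5599 = 0.1360  (Honeywell)
  w_4 = 0.161232·-0.0876 + -0.005747·15.2327 = -0.1017  (Lockheed)
Σw_i=1.0000  μᵀw=0.1740
σ²=wᵀΣw=λ₁·μ_p+λ₂ = 0.161232·0.174 + -0.005747 = 0.022307 ≈ 0.0223

0.6673
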